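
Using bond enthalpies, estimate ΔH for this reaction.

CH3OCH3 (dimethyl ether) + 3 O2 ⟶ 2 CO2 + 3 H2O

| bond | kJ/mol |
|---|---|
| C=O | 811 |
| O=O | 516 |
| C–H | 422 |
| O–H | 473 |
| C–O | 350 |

ΔH ≈ −1302 kJ

Bonds broken (reactants):
  C–H: 6 × 422 = 2532
  C–O: 2 × 350 = 700
  O=O: 3 × 516 = 1548
  Σ(broken) = 4780 kJ
Bonds formed (products):
  C=O: 4 × 811 = 3244
  O–H: 6 × 473 = 2838
  Σ(formed) = 6082 kJ
ΔH = Σ(broken) − Σ(formed) = 4780 − 6082 = −1302 kJ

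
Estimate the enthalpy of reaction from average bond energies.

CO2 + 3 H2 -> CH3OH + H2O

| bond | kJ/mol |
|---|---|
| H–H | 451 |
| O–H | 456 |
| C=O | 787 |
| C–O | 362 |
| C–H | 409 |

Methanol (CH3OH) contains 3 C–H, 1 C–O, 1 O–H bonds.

Bonds broken (reactants):
  C=O: 2 × 787 = 1574
  H–H: 3 × 451 = 1353
  Σ(broken) = 2927 kJ
Bonds formed (products):
  C–H: 3 × 409 = 1227
  C–O: 1 × 362 = 362
  O–H: 3 × 456 = 1368
  Σ(formed) = 2957 kJ
ΔH = Σ(broken) − Σ(formed) = 2927 − 2957 = −30 kJ

ΔH ≈ −30 kJ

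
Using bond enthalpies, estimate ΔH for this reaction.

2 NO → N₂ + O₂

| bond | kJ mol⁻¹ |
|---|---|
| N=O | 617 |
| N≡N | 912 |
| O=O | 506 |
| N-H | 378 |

ΔH ≈ −184 kJ

Bonds broken (reactants):
  N=O: 2 × 617 = 1234
  Σ(broken) = 1234 kJ
Bonds formed (products):
  N≡N: 1 × 912 = 912
  O=O: 1 × 506 = 506
  Σ(formed) = 1418 kJ
ΔH = Σ(broken) − Σ(formed) = 1234 − 1418 = −184 kJ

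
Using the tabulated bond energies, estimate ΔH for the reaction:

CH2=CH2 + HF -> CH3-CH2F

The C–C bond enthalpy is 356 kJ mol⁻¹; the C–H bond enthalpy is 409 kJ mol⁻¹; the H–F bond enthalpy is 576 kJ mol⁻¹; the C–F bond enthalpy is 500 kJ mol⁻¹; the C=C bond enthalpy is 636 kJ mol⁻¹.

Bonds broken (reactants):
  C–H: 4 × 409 = 1636
  C=C: 1 × 636 = 636
  H–F: 1 × 576 = 576
  Σ(broken) = 2848 kJ
Bonds formed (products):
  C–C: 1 × 356 = 356
  C–F: 1 × 500 = 500
  C–H: 5 × 409 = 2045
  Σ(formed) = 2901 kJ
ΔH = Σ(broken) − Σ(formed) = 2848 − 2901 = −53 kJ

ΔH ≈ −53 kJ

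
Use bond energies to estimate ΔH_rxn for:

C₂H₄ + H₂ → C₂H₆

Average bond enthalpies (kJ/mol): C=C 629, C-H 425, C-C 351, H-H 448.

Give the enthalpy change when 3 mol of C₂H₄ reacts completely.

Bonds broken (reactants):
  C-H: 4 × 425 = 1700
  C=C: 1 × 629 = 629
  H-H: 1 × 448 = 448
  Σ(broken) = 2777 kJ
Bonds formed (products):
  C-C: 1 × 351 = 351
  C-H: 6 × 425 = 2550
  Σ(formed) = 2901 kJ
ΔH = Σ(broken) − Σ(formed) = 2777 − 2901 = −124 kJ
For 3× the reaction as written: 3 × (−124) = −372 kJ

ΔH = −372 kJ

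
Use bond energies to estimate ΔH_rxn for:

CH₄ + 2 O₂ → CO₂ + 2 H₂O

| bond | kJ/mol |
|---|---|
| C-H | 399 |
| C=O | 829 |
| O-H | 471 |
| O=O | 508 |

ΔH ≈ −930 kJ

Bonds broken (reactants):
  C-H: 4 × 399 = 1596
  O=O: 2 × 508 = 1016
  Σ(broken) = 2612 kJ
Bonds formed (products):
  C=O: 2 × 829 = 1658
  O-H: 4 × 471 = 1884
  Σ(formed) = 3542 kJ
ΔH = Σ(broken) − Σ(formed) = 2612 − 3542 = −930 kJ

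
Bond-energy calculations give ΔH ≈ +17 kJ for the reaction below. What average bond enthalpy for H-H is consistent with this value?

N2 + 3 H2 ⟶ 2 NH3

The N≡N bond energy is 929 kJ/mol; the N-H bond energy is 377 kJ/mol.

Let D be the H-H bond energy.
Σ(broken) = 3×D + 1×929 = 929 + 3D
Σ(formed) = 6×377 = 2262
ΔH = Σ(broken) − Σ(formed) = (929 + 3D) − (2262) = −1333 + 3D
Setting this equal to +17 kJ gives 3D = 1350, so D = 450 kJ/mol.

D(H-H) ≈ 450 kJ/mol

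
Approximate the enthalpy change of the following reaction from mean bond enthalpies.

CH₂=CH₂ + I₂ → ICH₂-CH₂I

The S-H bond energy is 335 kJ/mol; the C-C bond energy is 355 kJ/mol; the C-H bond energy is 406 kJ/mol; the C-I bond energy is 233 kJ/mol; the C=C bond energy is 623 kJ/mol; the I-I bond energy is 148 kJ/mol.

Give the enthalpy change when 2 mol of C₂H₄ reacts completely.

Bonds broken (reactants):
  C-H: 4 × 406 = 1624
  C=C: 1 × 623 = 623
  I-I: 1 × 148 = 148
  Σ(broken) = 2395 kJ
Bonds formed (products):
  C-C: 1 × 355 = 355
  C-H: 4 × 406 = 1624
  C-I: 2 × 233 = 466
  Σ(formed) = 2445 kJ
ΔH = Σ(broken) − Σ(formed) = 2395 − 2445 = −50 kJ
For 2× the reaction as written: 2 × (−50) = −100 kJ

ΔH = −100 kJ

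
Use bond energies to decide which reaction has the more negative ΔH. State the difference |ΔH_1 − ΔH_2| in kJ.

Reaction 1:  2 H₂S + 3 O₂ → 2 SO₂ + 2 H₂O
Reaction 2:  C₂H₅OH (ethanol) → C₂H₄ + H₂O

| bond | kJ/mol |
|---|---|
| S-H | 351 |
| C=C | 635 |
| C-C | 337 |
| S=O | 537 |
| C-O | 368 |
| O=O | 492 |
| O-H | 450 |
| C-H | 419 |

Reaction 1, by 1107 kJ

Reaction 1:
  Bonds broken (reactants):
    O=O: 3 × 492 = 1476
    S-H: 4 × 351 = 1404
    Σ(broken) = 2880 kJ
  Bonds formed (products):
    O-H: 4 × 450 = 1800
    S=O: 4 × 537 = 2148
    Σ(formed) = 3948 kJ
  ΔH_1 = 2880 − 3948 = −1068 kJ
Reaction 2:
  Bonds broken (reactants):
    C-C: 1 × 337 = 337
    C-H: 5 × 419 = 2095
    C-O: 1 × 368 = 368
    O-H: 1 × 450 = 450
    Σ(broken) = 3250 kJ
  Bonds formed (products):
    C-H: 4 × 419 = 1676
    C=C: 1 × 635 = 635
    O-H: 2 × 450 = 900
    Σ(formed) = 3211 kJ
  ΔH_2 = 3250 − 3211 = +39 kJ
ΔH_1 − ΔH_2 = −1107 kJ, so reaction 1 has the more negative ΔH; |ΔH_1 − ΔH_2| = 1107 kJ.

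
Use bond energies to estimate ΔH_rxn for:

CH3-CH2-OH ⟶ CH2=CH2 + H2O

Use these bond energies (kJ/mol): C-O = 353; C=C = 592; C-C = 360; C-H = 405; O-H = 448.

Bonds broken (reactants):
  C-C: 1 × 360 = 360
  C-H: 5 × 405 = 2025
  C-O: 1 × 353 = 353
  O-H: 1 × 448 = 448
  Σ(broken) = 3186 kJ
Bonds formed (products):
  C-H: 4 × 405 = 1620
  C=C: 1 × 592 = 592
  O-H: 2 × 448 = 896
  Σ(formed) = 3108 kJ
ΔH = Σ(broken) − Σ(formed) = 3186 − 3108 = +78 kJ

ΔH ≈ +78 kJ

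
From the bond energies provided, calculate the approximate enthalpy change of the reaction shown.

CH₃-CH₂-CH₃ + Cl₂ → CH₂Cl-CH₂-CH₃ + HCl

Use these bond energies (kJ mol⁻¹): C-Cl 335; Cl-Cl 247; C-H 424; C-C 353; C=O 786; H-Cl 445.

ΔH ≈ −109 kJ

Bonds broken (reactants):
  C-C: 2 × 353 = 706
  C-H: 8 × 424 = 3392
  Cl-Cl: 1 × 247 = 247
  Σ(broken) = 4345 kJ
Bonds formed (products):
  C-C: 2 × 353 = 706
  C-Cl: 1 × 335 = 335
  C-H: 7 × 424 = 2968
  H-Cl: 1 × 445 = 445
  Σ(formed) = 4454 kJ
ΔH = Σ(broken) − Σ(formed) = 4345 − 4454 = −109 kJ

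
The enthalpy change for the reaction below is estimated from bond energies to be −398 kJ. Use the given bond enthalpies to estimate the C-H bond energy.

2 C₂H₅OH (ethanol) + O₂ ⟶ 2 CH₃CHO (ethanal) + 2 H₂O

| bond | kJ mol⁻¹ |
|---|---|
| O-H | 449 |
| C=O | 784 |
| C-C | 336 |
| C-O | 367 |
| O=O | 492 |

Let D be the C-H bond energy.
Σ(broken) = 2×336 + 10×D + 2×367 + 2×449 + 1×492 = 2796 + 10D
Σ(formed) = 2×336 + 8×D + 2×784 + 4×449 = 4036 + 8D
ΔH = Σ(broken) − Σ(formed) = (2796 + 10D) − (4036 + 8D) = −1240 + 2D
Setting this equal to −398 kJ gives 2D = 842, so D = 421 kJ/mol.

D(C-H) ≈ 421 kJ/mol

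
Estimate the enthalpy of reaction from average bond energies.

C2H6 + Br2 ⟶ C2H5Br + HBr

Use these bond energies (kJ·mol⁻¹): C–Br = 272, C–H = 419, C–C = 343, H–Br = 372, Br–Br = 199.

Bonds broken (reactants):
  Br–Br: 1 × 199 = 199
  C–C: 1 × 343 = 343
  C–H: 6 × 419 = 2514
  Σ(broken) = 3056 kJ
Bonds formed (products):
  C–Br: 1 × 272 = 272
  C–C: 1 × 343 = 343
  C–H: 5 × 419 = 2095
  H–Br: 1 × 372 = 372
  Σ(formed) = 3082 kJ
ΔH = Σ(broken) − Σ(formed) = 3056 − 3082 = −26 kJ

ΔH ≈ −26 kJ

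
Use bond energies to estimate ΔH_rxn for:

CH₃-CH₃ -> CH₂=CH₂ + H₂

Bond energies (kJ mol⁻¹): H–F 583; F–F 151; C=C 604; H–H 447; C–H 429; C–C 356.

ΔH ≈ +163 kJ

Bonds broken (reactants):
  C–C: 1 × 356 = 356
  C–H: 6 × 429 = 2574
  Σ(broken) = 2930 kJ
Bonds formed (products):
  C–H: 4 × 429 = 1716
  C=C: 1 × 604 = 604
  H–H: 1 × 447 = 447
  Σ(formed) = 2767 kJ
ΔH = Σ(broken) − Σ(formed) = 2930 − 2767 = +163 kJ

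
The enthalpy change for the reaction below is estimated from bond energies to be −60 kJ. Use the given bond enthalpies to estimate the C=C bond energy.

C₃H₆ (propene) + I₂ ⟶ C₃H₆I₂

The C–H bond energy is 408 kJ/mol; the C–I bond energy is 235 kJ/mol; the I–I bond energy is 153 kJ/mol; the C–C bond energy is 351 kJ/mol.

D(C=C) ≈ 608 kJ/mol

Let D be the C=C bond energy.
Σ(broken) = 1×351 + 6×408 + 1×D + 1×153 = 2952 + D
Σ(formed) = 2×351 + 6×408 + 2×235 = 3620
ΔH = Σ(broken) − Σ(formed) = (2952 + D) − (3620) = −668 + D
Setting this equal to −60 kJ gives D = 608 kJ/mol.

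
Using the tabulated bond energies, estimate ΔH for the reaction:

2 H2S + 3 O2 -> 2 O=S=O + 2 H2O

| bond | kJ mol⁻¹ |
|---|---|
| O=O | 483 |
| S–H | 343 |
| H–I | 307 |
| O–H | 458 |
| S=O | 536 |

ΔH ≈ −1155 kJ

Bonds broken (reactants):
  O=O: 3 × 483 = 1449
  S–H: 4 × 343 = 1372
  Σ(broken) = 2821 kJ
Bonds formed (products):
  O–H: 4 × 458 = 1832
  S=O: 4 × 536 = 2144
  Σ(formed) = 3976 kJ
ΔH = Σ(broken) − Σ(formed) = 2821 − 3976 = −1155 kJ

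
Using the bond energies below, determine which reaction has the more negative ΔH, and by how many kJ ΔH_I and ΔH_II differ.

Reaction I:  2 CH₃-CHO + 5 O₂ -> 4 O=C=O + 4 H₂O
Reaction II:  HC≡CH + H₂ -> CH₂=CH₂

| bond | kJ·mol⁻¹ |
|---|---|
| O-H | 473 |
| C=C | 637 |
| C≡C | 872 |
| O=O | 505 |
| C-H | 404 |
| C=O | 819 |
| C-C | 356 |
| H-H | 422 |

Reaction I, by 2078 kJ

Reaction I:
  Bonds broken (reactants):
    C-C: 2 × 356 = 712
    C-H: 8 × 404 = 3232
    C=O: 2 × 819 = 1638
    O=O: 5 × 505 = 2525
    Σ(broken) = 8107 kJ
  Bonds formed (products):
    C=O: 8 × 819 = 6552
    O-H: 8 × 473 = 3784
    Σ(formed) = 10336 kJ
  ΔH_I = 8107 − 10336 = −2229 kJ
Reaction II:
  Bonds broken (reactants):
    C≡C: 1 × 872 = 872
    C-H: 2 × 404 = 808
    H-H: 1 × 422 = 422
    Σ(broken) = 2102 kJ
  Bonds formed (products):
    C-H: 4 × 404 = 1616
    C=C: 1 × 637 = 637
    Σ(formed) = 2253 kJ
  ΔH_II = 2102 − 2253 = −151 kJ
ΔH_I − ΔH_II = −2078 kJ, so reaction I has the more negative ΔH; |ΔH_I − ΔH_II| = 2078 kJ.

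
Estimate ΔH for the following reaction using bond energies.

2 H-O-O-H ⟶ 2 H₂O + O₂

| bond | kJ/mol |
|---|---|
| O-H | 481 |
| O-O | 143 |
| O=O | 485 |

Bonds broken (reactants):
  O-H: 4 × 481 = 1924
  O-O: 2 × 143 = 286
  Σ(broken) = 2210 kJ
Bonds formed (products):
  O-H: 4 × 481 = 1924
  O=O: 1 × 485 = 485
  Σ(formed) = 2409 kJ
ΔH = Σ(broken) − Σ(formed) = 2210 − 2409 = −199 kJ

ΔH ≈ −199 kJ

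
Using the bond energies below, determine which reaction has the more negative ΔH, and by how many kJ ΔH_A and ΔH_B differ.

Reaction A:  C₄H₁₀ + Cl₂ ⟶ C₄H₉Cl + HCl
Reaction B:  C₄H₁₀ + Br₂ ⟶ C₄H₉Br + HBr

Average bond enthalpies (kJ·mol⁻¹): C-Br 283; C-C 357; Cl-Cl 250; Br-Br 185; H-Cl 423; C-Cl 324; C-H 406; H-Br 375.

Reaction A:
  Bonds broken (reactants):
    C-C: 3 × 357 = 1071
    C-H: 10 × 406 = 4060
    Cl-Cl: 1 × 250 = 250
    Σ(broken) = 5381 kJ
  Bonds formed (products):
    C-C: 3 × 357 = 1071
    C-Cl: 1 × 324 = 324
    C-H: 9 × 406 = 3654
    H-Cl: 1 × 423 = 423
    Σ(formed) = 5472 kJ
  ΔH_A = 5381 − 5472 = −91 kJ
Reaction B:
  Bonds broken (reactants):
    Br-Br: 1 × 185 = 185
    C-C: 3 × 357 = 1071
    C-H: 10 × 406 = 4060
    Σ(broken) = 5316 kJ
  Bonds formed (products):
    C-Br: 1 × 283 = 283
    C-C: 3 × 357 = 1071
    C-H: 9 × 406 = 3654
    H-Br: 1 × 375 = 375
    Σ(formed) = 5383 kJ
  ΔH_B = 5316 − 5383 = −67 kJ
ΔH_A − ΔH_B = −24 kJ, so reaction A has the more negative ΔH; |ΔH_A − ΔH_B| = 24 kJ.

Reaction A, by 24 kJ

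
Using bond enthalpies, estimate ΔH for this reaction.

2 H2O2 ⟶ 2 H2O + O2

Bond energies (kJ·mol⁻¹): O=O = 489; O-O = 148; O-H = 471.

ΔH ≈ −193 kJ

Bonds broken (reactants):
  O-H: 4 × 471 = 1884
  O-O: 2 × 148 = 296
  Σ(broken) = 2180 kJ
Bonds formed (products):
  O-H: 4 × 471 = 1884
  O=O: 1 × 489 = 489
  Σ(formed) = 2373 kJ
ΔH = Σ(broken) − Σ(formed) = 2180 − 2373 = −193 kJ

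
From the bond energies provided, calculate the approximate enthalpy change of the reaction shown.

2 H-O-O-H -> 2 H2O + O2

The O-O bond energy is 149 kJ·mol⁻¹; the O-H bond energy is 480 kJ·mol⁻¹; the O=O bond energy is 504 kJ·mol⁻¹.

ΔH ≈ −206 kJ

Bonds broken (reactants):
  O-H: 4 × 480 = 1920
  O-O: 2 × 149 = 298
  Σ(broken) = 2218 kJ
Bonds formed (products):
  O-H: 4 × 480 = 1920
  O=O: 1 × 504 = 504
  Σ(formed) = 2424 kJ
ΔH = Σ(broken) − Σ(formed) = 2218 − 2424 = −206 kJ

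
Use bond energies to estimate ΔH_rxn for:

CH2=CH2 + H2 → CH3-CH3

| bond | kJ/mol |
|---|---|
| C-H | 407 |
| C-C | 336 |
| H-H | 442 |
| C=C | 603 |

ΔH ≈ −105 kJ

Bonds broken (reactants):
  C-H: 4 × 407 = 1628
  C=C: 1 × 603 = 603
  H-H: 1 × 442 = 442
  Σ(broken) = 2673 kJ
Bonds formed (products):
  C-C: 1 × 336 = 336
  C-H: 6 × 407 = 2442
  Σ(formed) = 2778 kJ
ΔH = Σ(broken) − Σ(formed) = 2673 − 2778 = −105 kJ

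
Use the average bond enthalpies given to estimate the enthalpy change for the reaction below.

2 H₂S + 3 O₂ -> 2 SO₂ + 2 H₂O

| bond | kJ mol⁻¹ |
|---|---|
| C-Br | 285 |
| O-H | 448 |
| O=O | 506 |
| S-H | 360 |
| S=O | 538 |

ΔH ≈ −986 kJ

Bonds broken (reactants):
  O=O: 3 × 506 = 1518
  S-H: 4 × 360 = 1440
  Σ(broken) = 2958 kJ
Bonds formed (products):
  O-H: 4 × 448 = 1792
  S=O: 4 × 538 = 2152
  Σ(formed) = 3944 kJ
ΔH = Σ(broken) − Σ(formed) = 2958 − 3944 = −986 kJ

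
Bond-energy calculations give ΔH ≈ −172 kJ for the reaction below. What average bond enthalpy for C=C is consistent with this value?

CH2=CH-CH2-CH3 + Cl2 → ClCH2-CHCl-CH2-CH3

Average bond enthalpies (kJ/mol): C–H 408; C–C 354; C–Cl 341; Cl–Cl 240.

D(C=C) ≈ 624 kJ/mol

Let D be the C=C bond energy.
Σ(broken) = 2×354 + 8×408 + 1×D + 1×240 = 4212 + D
Σ(formed) = 3×354 + 2×341 + 8×408 = 5008
ΔH = Σ(broken) − Σ(formed) = (4212 + D) − (5008) = −796 + D
Setting this equal to −172 kJ gives D = 624 kJ/mol.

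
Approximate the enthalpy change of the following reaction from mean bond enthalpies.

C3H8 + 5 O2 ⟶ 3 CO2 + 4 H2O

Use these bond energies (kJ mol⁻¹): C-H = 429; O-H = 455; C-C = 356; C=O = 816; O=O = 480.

Bonds broken (reactants):
  C-C: 2 × 356 = 712
  C-H: 8 × 429 = 3432
  O=O: 5 × 480 = 2400
  Σ(broken) = 6544 kJ
Bonds formed (products):
  C=O: 6 × 816 = 4896
  O-H: 8 × 455 = 3640
  Σ(formed) = 8536 kJ
ΔH = Σ(broken) − Σ(formed) = 6544 − 8536 = −1992 kJ

ΔH ≈ −1992 kJ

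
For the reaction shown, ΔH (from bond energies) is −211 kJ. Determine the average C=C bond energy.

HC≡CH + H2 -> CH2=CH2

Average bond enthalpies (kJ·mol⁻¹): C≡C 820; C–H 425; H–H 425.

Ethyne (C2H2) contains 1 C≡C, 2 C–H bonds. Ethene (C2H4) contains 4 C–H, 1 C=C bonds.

D(C=C) ≈ 606 kJ/mol

Let D be the C=C bond energy.
Σ(broken) = 1×820 + 2×425 + 1×425 = 2095
Σ(formed) = 4×425 + 1×D = 1700 + D
ΔH = Σ(broken) − Σ(formed) = (2095) − (1700 + D) = +395 − D
Setting this equal to −211 kJ gives D = 606 kJ/mol.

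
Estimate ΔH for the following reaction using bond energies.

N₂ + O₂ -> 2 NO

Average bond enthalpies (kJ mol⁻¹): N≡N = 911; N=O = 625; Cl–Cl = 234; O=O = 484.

ΔH ≈ +145 kJ

Bonds broken (reactants):
  N≡N: 1 × 911 = 911
  O=O: 1 × 484 = 484
  Σ(broken) = 1395 kJ
Bonds formed (products):
  N=O: 2 × 625 = 1250
  Σ(formed) = 1250 kJ
ΔH = Σ(broken) − Σ(formed) = 1395 − 1250 = +145 kJ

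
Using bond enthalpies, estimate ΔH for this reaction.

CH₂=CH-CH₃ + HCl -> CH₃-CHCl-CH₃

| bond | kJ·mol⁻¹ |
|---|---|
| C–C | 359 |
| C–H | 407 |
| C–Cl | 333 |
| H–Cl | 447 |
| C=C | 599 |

ΔH ≈ −53 kJ

Bonds broken (reactants):
  C–C: 1 × 359 = 359
  C–H: 6 × 407 = 2442
  C=C: 1 × 599 = 599
  H–Cl: 1 × 447 = 447
  Σ(broken) = 3847 kJ
Bonds formed (products):
  C–C: 2 × 359 = 718
  C–Cl: 1 × 333 = 333
  C–H: 7 × 407 = 2849
  Σ(formed) = 3900 kJ
ΔH = Σ(broken) − Σ(formed) = 3847 − 3900 = −53 kJ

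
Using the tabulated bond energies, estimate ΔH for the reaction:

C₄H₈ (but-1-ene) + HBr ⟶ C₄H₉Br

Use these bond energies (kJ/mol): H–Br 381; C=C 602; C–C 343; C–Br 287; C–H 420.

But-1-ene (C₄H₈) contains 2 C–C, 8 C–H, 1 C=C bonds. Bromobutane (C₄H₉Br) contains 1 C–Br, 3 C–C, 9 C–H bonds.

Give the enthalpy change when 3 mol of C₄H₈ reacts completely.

ΔH = −201 kJ

Bonds broken (reactants):
  C–C: 2 × 343 = 686
  C–H: 8 × 420 = 3360
  C=C: 1 × 602 = 602
  H–Br: 1 × 381 = 381
  Σ(broken) = 5029 kJ
Bonds formed (products):
  C–Br: 1 × 287 = 287
  C–C: 3 × 343 = 1029
  C–H: 9 × 420 = 3780
  Σ(formed) = 5096 kJ
ΔH = Σ(broken) − Σ(formed) = 5029 − 5096 = −67 kJ
For 3× the reaction as written: 3 × (−67) = −201 kJ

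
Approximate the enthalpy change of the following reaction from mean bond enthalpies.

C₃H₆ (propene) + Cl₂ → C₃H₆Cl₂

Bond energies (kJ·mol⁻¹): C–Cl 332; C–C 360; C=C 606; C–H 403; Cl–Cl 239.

Bonds broken (reactants):
  C–C: 1 × 360 = 360
  C–H: 6 × 403 = 2418
  C=C: 1 × 606 = 606
  Cl–Cl: 1 × 239 = 239
  Σ(broken) = 3623 kJ
Bonds formed (products):
  C–C: 2 × 360 = 720
  C–Cl: 2 × 332 = 664
  C–H: 6 × 403 = 2418
  Σ(formed) = 3802 kJ
ΔH = Σ(broken) − Σ(formed) = 3623 − 3802 = −179 kJ

ΔH ≈ −179 kJ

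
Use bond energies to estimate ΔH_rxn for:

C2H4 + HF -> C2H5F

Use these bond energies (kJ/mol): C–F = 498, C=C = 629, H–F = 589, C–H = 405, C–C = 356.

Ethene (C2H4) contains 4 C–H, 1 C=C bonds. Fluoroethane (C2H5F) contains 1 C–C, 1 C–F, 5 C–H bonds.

ΔH ≈ −41 kJ

Bonds broken (reactants):
  C–H: 4 × 405 = 1620
  C=C: 1 × 629 = 629
  H–F: 1 × 589 = 589
  Σ(broken) = 2838 kJ
Bonds formed (products):
  C–C: 1 × 356 = 356
  C–F: 1 × 498 = 498
  C–H: 5 × 405 = 2025
  Σ(formed) = 2879 kJ
ΔH = Σ(broken) − Σ(formed) = 2838 − 2879 = −41 kJ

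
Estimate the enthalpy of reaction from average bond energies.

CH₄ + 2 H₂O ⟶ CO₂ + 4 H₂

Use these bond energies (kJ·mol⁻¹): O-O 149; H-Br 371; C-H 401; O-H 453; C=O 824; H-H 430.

Bonds broken (reactants):
  C-H: 4 × 401 = 1604
  O-H: 4 × 453 = 1812
  Σ(broken) = 3416 kJ
Bonds formed (products):
  C=O: 2 × 824 = 1648
  H-H: 4 × 430 = 1720
  Σ(formed) = 3368 kJ
ΔH = Σ(broken) − Σ(formed) = 3416 − 3368 = +48 kJ

ΔH ≈ +48 kJ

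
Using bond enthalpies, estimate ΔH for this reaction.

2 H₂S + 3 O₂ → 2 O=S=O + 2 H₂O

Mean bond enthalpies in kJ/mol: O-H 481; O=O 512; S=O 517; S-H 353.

ΔH ≈ −1044 kJ

Bonds broken (reactants):
  O=O: 3 × 512 = 1536
  S-H: 4 × 353 = 1412
  Σ(broken) = 2948 kJ
Bonds formed (products):
  O-H: 4 × 481 = 1924
  S=O: 4 × 517 = 2068
  Σ(formed) = 3992 kJ
ΔH = Σ(broken) − Σ(formed) = 2948 − 3992 = −1044 kJ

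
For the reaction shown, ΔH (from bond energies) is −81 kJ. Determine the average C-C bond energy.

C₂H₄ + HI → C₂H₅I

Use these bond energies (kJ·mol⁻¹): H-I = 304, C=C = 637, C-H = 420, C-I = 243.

Let D be the C-C bond energy.
Σ(broken) = 4×420 + 1×637 + 1×304 = 2621
Σ(formed) = 1×D + 5×420 + 1×243 = 2343 + D
ΔH = Σ(broken) − Σ(formed) = (2621) − (2343 + D) = +278 − D
Setting this equal to −81 kJ gives D = 359 kJ/mol.

D(C-C) ≈ 359 kJ/mol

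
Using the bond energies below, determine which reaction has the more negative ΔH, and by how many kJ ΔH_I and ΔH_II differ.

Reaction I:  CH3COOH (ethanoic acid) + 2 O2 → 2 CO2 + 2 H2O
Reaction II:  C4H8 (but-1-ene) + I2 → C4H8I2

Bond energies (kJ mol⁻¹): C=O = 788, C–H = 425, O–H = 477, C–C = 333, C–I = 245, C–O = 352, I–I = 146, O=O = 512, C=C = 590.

Reaction I, by 724 kJ

Reaction I:
  Bonds broken (reactants):
    C–C: 1 × 333 = 333
    C–H: 3 × 425 = 1275
    C–O: 1 × 352 = 352
    C=O: 1 × 788 = 788
    O–H: 1 × 477 = 477
    O=O: 2 × 512 = 1024
    Σ(broken) = 4249 kJ
  Bonds formed (products):
    C=O: 4 × 788 = 3152
    O–H: 4 × 477 = 1908
    Σ(formed) = 5060 kJ
  ΔH_I = 4249 − 5060 = −811 kJ
Reaction II:
  Bonds broken (reactants):
    C–C: 2 × 333 = 666
    C–H: 8 × 425 = 3400
    C=C: 1 × 590 = 590
    I–I: 1 × 146 = 146
    Σ(broken) = 4802 kJ
  Bonds formed (products):
    C–C: 3 × 333 = 999
    C–H: 8 × 425 = 3400
    C–I: 2 × 245 = 490
    Σ(formed) = 4889 kJ
  ΔH_II = 4802 − 4889 = −87 kJ
ΔH_I − ΔH_II = −724 kJ, so reaction I has the more negative ΔH; |ΔH_I − ΔH_II| = 724 kJ.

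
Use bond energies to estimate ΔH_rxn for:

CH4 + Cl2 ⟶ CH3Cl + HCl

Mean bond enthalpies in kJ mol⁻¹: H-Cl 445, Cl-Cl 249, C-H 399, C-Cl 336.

Bonds broken (reactants):
  C-H: 4 × 399 = 1596
  Cl-Cl: 1 × 249 = 249
  Σ(broken) = 1845 kJ
Bonds formed (products):
  C-Cl: 1 × 336 = 336
  C-H: 3 × 399 = 1197
  H-Cl: 1 × 445 = 445
  Σ(formed) = 1978 kJ
ΔH = Σ(broken) − Σ(formed) = 1845 − 1978 = −133 kJ

ΔH ≈ −133 kJ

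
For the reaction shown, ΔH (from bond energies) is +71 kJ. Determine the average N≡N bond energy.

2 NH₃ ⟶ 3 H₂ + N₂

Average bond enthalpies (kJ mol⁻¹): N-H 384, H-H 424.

Let D be the N≡N bond energy.
Σ(broken) = 6×384 = 2304
Σ(formed) = 3×424 + 1×D = 1272 + D
ΔH = Σ(broken) − Σ(formed) = (2304) − (1272 + D) = +1032 − D
Setting this equal to +71 kJ gives D = 961 kJ/mol.

D(N≡N) ≈ 961 kJ/mol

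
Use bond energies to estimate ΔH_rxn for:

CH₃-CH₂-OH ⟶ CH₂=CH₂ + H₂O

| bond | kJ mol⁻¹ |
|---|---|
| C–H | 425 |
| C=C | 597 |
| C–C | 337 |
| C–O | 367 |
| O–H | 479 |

Bonds broken (reactants):
  C–C: 1 × 337 = 337
  C–H: 5 × 425 = 2125
  C–O: 1 × 367 = 367
  O–H: 1 × 479 = 479
  Σ(broken) = 3308 kJ
Bonds formed (products):
  C–H: 4 × 425 = 1700
  C=C: 1 × 597 = 597
  O–H: 2 × 479 = 958
  Σ(formed) = 3255 kJ
ΔH = Σ(broken) − Σ(formed) = 3308 − 3255 = +53 kJ

ΔH ≈ +53 kJ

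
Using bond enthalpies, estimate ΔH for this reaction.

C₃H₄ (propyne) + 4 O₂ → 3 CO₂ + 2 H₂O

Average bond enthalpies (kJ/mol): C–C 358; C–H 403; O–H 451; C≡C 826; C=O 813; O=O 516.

ΔH ≈ −1822 kJ

Bonds broken (reactants):
  C≡C: 1 × 826 = 826
  C–C: 1 × 358 = 358
  C–H: 4 × 403 = 1612
  O=O: 4 × 516 = 2064
  Σ(broken) = 4860 kJ
Bonds formed (products):
  C=O: 6 × 813 = 4878
  O–H: 4 × 451 = 1804
  Σ(formed) = 6682 kJ
ΔH = Σ(broken) − Σ(formed) = 4860 − 6682 = −1822 kJ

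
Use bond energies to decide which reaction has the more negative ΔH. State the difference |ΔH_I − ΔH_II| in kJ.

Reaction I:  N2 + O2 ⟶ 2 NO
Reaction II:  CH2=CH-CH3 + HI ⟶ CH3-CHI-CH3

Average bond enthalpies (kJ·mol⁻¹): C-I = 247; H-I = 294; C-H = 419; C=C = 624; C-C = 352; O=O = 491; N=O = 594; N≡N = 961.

Reaction II, by 364 kJ

Reaction I:
  Bonds broken (reactants):
    N≡N: 1 × 961 = 961
    O=O: 1 × 491 = 491
    Σ(broken) = 1452 kJ
  Bonds formed (products):
    N=O: 2 × 594 = 1188
    Σ(formed) = 1188 kJ
  ΔH_I = 1452 − 1188 = +264 kJ
Reaction II:
  Bonds broken (reactants):
    C-C: 1 × 352 = 352
    C-H: 6 × 419 = 2514
    C=C: 1 × 624 = 624
    H-I: 1 × 294 = 294
    Σ(broken) = 3784 kJ
  Bonds formed (products):
    C-C: 2 × 352 = 704
    C-H: 7 × 419 = 2933
    C-I: 1 × 247 = 247
    Σ(formed) = 3884 kJ
  ΔH_II = 3784 − 3884 = −100 kJ
ΔH_I − ΔH_II = +364 kJ, so reaction II has the more negative ΔH; |ΔH_I − ΔH_II| = 364 kJ.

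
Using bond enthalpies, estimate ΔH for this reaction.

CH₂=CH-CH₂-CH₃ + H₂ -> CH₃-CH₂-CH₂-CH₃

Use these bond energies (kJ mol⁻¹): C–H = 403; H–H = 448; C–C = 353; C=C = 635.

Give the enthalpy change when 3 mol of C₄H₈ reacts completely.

ΔH = −228 kJ

Bonds broken (reactants):
  C–C: 2 × 353 = 706
  C–H: 8 × 403 = 3224
  C=C: 1 × 635 = 635
  H–H: 1 × 448 = 448
  Σ(broken) = 5013 kJ
Bonds formed (products):
  C–C: 3 × 353 = 1059
  C–H: 10 × 403 = 4030
  Σ(formed) = 5089 kJ
ΔH = Σ(broken) − Σ(formed) = 5013 − 5089 = −76 kJ
For 3× the reaction as written: 3 × (−76) = −228 kJ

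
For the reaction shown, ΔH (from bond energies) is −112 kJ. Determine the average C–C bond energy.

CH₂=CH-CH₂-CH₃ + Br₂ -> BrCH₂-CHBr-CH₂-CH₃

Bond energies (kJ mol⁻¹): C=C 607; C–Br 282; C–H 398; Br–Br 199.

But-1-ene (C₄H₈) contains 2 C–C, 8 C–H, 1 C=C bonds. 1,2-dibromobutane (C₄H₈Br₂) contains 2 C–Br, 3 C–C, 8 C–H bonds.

D(C–C) ≈ 354 kJ/mol

Let D be the C–C bond energy.
Σ(broken) = 1×199 + 2×D + 8×398 + 1×607 = 3990 + 2D
Σ(formed) = 2×282 + 3×D + 8×398 = 3748 + 3D
ΔH = Σ(broken) − Σ(formed) = (3990 + 2D) − (3748 + 3D) = +242 − D
Setting this equal to −112 kJ gives D = 354 kJ/mol.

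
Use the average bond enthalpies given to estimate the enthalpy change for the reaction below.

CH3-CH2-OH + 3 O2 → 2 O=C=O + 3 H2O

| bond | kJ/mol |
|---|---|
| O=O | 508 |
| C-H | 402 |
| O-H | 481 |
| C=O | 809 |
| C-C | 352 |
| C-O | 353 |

Bonds broken (reactants):
  C-C: 1 × 352 = 352
  C-H: 5 × 402 = 2010
  C-O: 1 × 353 = 353
  O-H: 1 × 481 = 481
  O=O: 3 × 508 = 1524
  Σ(broken) = 4720 kJ
Bonds formed (products):
  C=O: 4 × 809 = 3236
  O-H: 6 × 481 = 2886
  Σ(formed) = 6122 kJ
ΔH = Σ(broken) − Σ(formed) = 4720 − 6122 = −1402 kJ

ΔH ≈ −1402 kJ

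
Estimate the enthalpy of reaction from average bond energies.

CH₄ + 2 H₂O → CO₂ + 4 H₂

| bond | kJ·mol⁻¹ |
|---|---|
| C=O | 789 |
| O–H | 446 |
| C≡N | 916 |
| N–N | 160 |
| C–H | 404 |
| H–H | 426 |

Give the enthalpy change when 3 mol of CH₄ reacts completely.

Bonds broken (reactants):
  C–H: 4 × 404 = 1616
  O–H: 4 × 446 = 1784
  Σ(broken) = 3400 kJ
Bonds formed (products):
  C=O: 2 × 789 = 1578
  H–H: 4 × 426 = 1704
  Σ(formed) = 3282 kJ
ΔH = Σ(broken) − Σ(formed) = 3400 − 3282 = +118 kJ
For 3× the reaction as written: 3 × (+118) = +354 kJ

ΔH = +354 kJ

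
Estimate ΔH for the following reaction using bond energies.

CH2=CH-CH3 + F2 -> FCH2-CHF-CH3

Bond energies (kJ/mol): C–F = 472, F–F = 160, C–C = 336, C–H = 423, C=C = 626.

Bonds broken (reactants):
  C–C: 1 × 336 = 336
  C–H: 6 × 423 = 2538
  C=C: 1 × 626 = 626
  F–F: 1 × 160 = 160
  Σ(broken) = 3660 kJ
Bonds formed (products):
  C–C: 2 × 336 = 672
  C–F: 2 × 472 = 944
  C–H: 6 × 423 = 2538
  Σ(formed) = 4154 kJ
ΔH = Σ(broken) − Σ(formed) = 3660 − 4154 = −494 kJ

ΔH ≈ −494 kJ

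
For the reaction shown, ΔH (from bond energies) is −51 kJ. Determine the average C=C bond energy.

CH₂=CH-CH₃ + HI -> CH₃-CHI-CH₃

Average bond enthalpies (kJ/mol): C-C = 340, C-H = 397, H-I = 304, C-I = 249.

D(C=C) ≈ 631 kJ/mol

Let D be the C=C bond energy.
Σ(broken) = 1×340 + 6×397 + 1×D + 1×304 = 3026 + D
Σ(formed) = 2×340 + 7×397 + 1×249 = 3708
ΔH = Σ(broken) − Σ(formed) = (3026 + D) − (3708) = −682 + D
Setting this equal to −51 kJ gives D = 631 kJ/mol.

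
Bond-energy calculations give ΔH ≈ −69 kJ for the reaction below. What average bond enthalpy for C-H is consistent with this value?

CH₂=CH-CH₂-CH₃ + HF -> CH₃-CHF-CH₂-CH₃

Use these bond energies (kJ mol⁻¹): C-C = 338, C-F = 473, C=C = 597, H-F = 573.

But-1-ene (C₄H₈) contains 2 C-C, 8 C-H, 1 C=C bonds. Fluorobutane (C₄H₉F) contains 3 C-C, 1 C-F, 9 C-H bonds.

D(C-H) ≈ 428 kJ/mol

Let D be the C-H bond energy.
Σ(broken) = 2×338 + 8×D + 1×597 + 1×573 = 1846 + 8D
Σ(formed) = 3×338 + 1×473 + 9×D = 1487 + 9D
ΔH = Σ(broken) − Σ(formed) = (1846 + 8D) − (1487 + 9D) = +359 − D
Setting this equal to −69 kJ gives D = 428 kJ/mol.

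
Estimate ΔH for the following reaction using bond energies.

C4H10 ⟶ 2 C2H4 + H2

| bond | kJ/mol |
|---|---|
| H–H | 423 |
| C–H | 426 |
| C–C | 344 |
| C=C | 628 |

Bonds broken (reactants):
  C–C: 3 × 344 = 1032
  C–H: 10 × 426 = 4260
  Σ(broken) = 5292 kJ
Bonds formed (products):
  C–H: 8 × 426 = 3408
  C=C: 2 × 628 = 1256
  H–H: 1 × 423 = 423
  Σ(formed) = 5087 kJ
ΔH = Σ(broken) − Σ(formed) = 5292 − 5087 = +205 kJ

ΔH ≈ +205 kJ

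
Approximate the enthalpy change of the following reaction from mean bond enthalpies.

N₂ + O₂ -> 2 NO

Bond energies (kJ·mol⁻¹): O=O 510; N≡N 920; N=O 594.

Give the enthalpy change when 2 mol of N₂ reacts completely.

Bonds broken (reactants):
  N≡N: 1 × 920 = 920
  O=O: 1 × 510 = 510
  Σ(broken) = 1430 kJ
Bonds formed (products):
  N=O: 2 × 594 = 1188
  Σ(formed) = 1188 kJ
ΔH = Σ(broken) − Σ(formed) = 1430 − 1188 = +242 kJ
For 2× the reaction as written: 2 × (+242) = +484 kJ

ΔH = +484 kJ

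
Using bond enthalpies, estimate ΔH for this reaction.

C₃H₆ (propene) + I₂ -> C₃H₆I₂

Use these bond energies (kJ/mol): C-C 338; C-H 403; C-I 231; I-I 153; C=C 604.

ΔH ≈ −43 kJ

Bonds broken (reactants):
  C-C: 1 × 338 = 338
  C-H: 6 × 403 = 2418
  C=C: 1 × 604 = 604
  I-I: 1 × 153 = 153
  Σ(broken) = 3513 kJ
Bonds formed (products):
  C-C: 2 × 338 = 676
  C-H: 6 × 403 = 2418
  C-I: 2 × 231 = 462
  Σ(formed) = 3556 kJ
ΔH = Σ(broken) − Σ(formed) = 3513 − 3556 = −43 kJ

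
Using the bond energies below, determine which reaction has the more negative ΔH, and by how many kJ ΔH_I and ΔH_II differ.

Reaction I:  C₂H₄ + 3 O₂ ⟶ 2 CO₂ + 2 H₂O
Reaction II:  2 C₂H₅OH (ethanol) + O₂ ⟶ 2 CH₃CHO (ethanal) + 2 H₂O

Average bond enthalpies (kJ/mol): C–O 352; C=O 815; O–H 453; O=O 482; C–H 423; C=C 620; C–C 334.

Reaction I:
  Bonds broken (reactants):
    C–H: 4 × 423 = 1692
    C=C: 1 × 620 = 620
    O=O: 3 × 482 = 1446
    Σ(broken) = 3758 kJ
  Bonds formed (products):
    C=O: 4 × 815 = 3260
    O–H: 4 × 453 = 1812
    Σ(formed) = 5072 kJ
  ΔH_I = 3758 − 5072 = −1314 kJ
Reaction II:
  Bonds broken (reactants):
    C–C: 2 × 334 = 668
    C–H: 10 × 423 = 4230
    C–O: 2 × 352 = 704
    O–H: 2 × 453 = 906
    O=O: 1 × 482 = 482
    Σ(broken) = 6990 kJ
  Bonds formed (products):
    C–C: 2 × 334 = 668
    C–H: 8 × 423 = 3384
    C=O: 2 × 815 = 1630
    O–H: 4 × 453 = 1812
    Σ(formed) = 7494 kJ
  ΔH_II = 6990 − 7494 = −504 kJ
ΔH_I − ΔH_II = −810 kJ, so reaction I has the more negative ΔH; |ΔH_I − ΔH_II| = 810 kJ.

Reaction I, by 810 kJ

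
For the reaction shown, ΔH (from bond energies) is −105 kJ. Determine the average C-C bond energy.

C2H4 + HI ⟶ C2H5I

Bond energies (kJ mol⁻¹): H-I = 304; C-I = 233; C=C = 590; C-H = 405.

D(C-C) ≈ 361 kJ/mol

Let D be the C-C bond energy.
Σ(broken) = 4×405 + 1×590 + 1×304 = 2514
Σ(formed) = 1×D + 5×405 + 1×233 = 2258 + D
ΔH = Σ(broken) − Σ(formed) = (2514) − (2258 + D) = +256 − D
Setting this equal to −105 kJ gives D = 361 kJ/mol.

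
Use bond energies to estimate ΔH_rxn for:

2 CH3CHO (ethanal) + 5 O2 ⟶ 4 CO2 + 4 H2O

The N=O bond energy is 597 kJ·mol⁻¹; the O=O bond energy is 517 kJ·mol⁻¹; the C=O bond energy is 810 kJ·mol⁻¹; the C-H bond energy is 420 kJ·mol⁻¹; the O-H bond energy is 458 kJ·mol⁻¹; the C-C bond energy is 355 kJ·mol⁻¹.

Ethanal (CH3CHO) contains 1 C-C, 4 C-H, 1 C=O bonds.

ΔH ≈ −1869 kJ

Bonds broken (reactants):
  C-C: 2 × 355 = 710
  C-H: 8 × 420 = 3360
  C=O: 2 × 810 = 1620
  O=O: 5 × 517 = 2585
  Σ(broken) = 8275 kJ
Bonds formed (products):
  C=O: 8 × 810 = 6480
  O-H: 8 × 458 = 3664
  Σ(formed) = 10144 kJ
ΔH = Σ(broken) − Σ(formed) = 8275 − 10144 = −1869 kJ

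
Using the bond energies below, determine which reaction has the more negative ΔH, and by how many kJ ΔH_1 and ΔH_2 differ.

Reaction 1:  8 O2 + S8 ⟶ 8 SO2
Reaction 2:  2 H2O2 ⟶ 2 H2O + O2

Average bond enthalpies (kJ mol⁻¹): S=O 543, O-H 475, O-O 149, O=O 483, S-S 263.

Reaction 1, by 2535 kJ

Reaction 1:
  Bonds broken (reactants):
    O=O: 8 × 483 = 3864
    S-S: 8 × 263 = 2104
    Σ(broken) = 5968 kJ
  Bonds formed (products):
    S=O: 16 × 543 = 8688
    Σ(formed) = 8688 kJ
  ΔH_1 = 5968 − 8688 = −2720 kJ
Reaction 2:
  Bonds broken (reactants):
    O-H: 4 × 475 = 1900
    O-O: 2 × 149 = 298
    Σ(broken) = 2198 kJ
  Bonds formed (products):
    O-H: 4 × 475 = 1900
    O=O: 1 × 483 = 483
    Σ(formed) = 2383 kJ
  ΔH_2 = 2198 − 2383 = −185 kJ
ΔH_1 − ΔH_2 = −2535 kJ, so reaction 1 has the more negative ΔH; |ΔH_1 − ΔH_2| = 2535 kJ.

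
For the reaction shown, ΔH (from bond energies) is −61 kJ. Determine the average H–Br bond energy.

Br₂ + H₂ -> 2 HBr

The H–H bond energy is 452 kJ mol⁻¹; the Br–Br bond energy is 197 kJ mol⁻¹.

Let D be the H–Br bond energy.
Σ(broken) = 1×197 + 1×452 = 649
Σ(formed) = 2×D = 2D
ΔH = Σ(broken) − Σ(formed) = (649) − (2D) = +649 − 2D
Setting this equal to −61 kJ gives 2D = 710, so D = 355 kJ/mol.

D(H–Br) ≈ 355 kJ/mol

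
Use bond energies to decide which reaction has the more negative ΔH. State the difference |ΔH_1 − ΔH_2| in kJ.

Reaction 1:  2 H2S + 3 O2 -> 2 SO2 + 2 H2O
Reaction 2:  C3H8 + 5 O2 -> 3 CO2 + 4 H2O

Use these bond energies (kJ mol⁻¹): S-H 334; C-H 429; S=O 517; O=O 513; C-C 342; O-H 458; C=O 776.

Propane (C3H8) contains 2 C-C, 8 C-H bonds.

Reaction 2, by 614 kJ

Reaction 1:
  Bonds broken (reactants):
    O=O: 3 × 513 = 1539
    S-H: 4 × 334 = 1336
    Σ(broken) = 2875 kJ
  Bonds formed (products):
    O-H: 4 × 458 = 1832
    S=O: 4 × 517 = 2068
    Σ(formed) = 3900 kJ
  ΔH_1 = 2875 − 3900 = −1025 kJ
Reaction 2:
  Bonds broken (reactants):
    C-C: 2 × 342 = 684
    C-H: 8 × 429 = 3432
    O=O: 5 × 513 = 2565
    Σ(broken) = 6681 kJ
  Bonds formed (products):
    C=O: 6 × 776 = 4656
    O-H: 8 × 458 = 3664
    Σ(formed) = 8320 kJ
  ΔH_2 = 6681 − 8320 = −1639 kJ
ΔH_1 − ΔH_2 = +614 kJ, so reaction 2 has the more negative ΔH; |ΔH_1 − ΔH_2| = 614 kJ.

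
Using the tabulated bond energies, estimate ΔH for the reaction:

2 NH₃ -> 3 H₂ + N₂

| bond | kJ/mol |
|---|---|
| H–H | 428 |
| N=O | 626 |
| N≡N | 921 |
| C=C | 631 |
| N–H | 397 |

ΔH ≈ +177 kJ

Bonds broken (reactants):
  N–H: 6 × 397 = 2382
  Σ(broken) = 2382 kJ
Bonds formed (products):
  H–H: 3 × 428 = 1284
  N≡N: 1 × 921 = 921
  Σ(formed) = 2205 kJ
ΔH = Σ(broken) − Σ(formed) = 2382 − 2205 = +177 kJ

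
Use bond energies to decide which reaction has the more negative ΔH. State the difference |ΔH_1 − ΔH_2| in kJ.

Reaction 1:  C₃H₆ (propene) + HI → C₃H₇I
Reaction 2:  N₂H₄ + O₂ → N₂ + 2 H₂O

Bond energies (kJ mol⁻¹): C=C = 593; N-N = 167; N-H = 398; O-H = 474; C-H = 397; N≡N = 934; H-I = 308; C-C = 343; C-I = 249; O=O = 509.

Reaction 1:
  Bonds broken (reactants):
    C-C: 1 × 343 = 343
    C-H: 6 × 397 = 2382
    C=C: 1 × 593 = 593
    H-I: 1 × 308 = 308
    Σ(broken) = 3626 kJ
  Bonds formed (products):
    C-C: 2 × 343 = 686
    C-H: 7 × 397 = 2779
    C-I: 1 × 249 = 249
    Σ(formed) = 3714 kJ
  ΔH_1 = 3626 − 3714 = −88 kJ
Reaction 2:
  Bonds broken (reactants):
    N-H: 4 × 398 = 1592
    N-N: 1 × 167 = 167
    O=O: 1 × 509 = 509
    Σ(broken) = 2268 kJ
  Bonds formed (products):
    N≡N: 1 × 934 = 934
    O-H: 4 × 474 = 1896
    Σ(formed) = 2830 kJ
  ΔH_2 = 2268 − 2830 = −562 kJ
ΔH_1 − ΔH_2 = +474 kJ, so reaction 2 has the more negative ΔH; |ΔH_1 − ΔH_2| = 474 kJ.

Reaction 2, by 474 kJ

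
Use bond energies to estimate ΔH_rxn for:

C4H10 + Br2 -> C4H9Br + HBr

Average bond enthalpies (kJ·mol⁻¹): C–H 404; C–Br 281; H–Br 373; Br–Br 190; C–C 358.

ΔH ≈ −60 kJ

Bonds broken (reactants):
  Br–Br: 1 × 190 = 190
  C–C: 3 × 358 = 1074
  C–H: 10 × 404 = 4040
  Σ(broken) = 5304 kJ
Bonds formed (products):
  C–Br: 1 × 281 = 281
  C–C: 3 × 358 = 1074
  C–H: 9 × 404 = 3636
  H–Br: 1 × 373 = 373
  Σ(formed) = 5364 kJ
ΔH = Σ(broken) − Σ(formed) = 5304 − 5364 = −60 kJ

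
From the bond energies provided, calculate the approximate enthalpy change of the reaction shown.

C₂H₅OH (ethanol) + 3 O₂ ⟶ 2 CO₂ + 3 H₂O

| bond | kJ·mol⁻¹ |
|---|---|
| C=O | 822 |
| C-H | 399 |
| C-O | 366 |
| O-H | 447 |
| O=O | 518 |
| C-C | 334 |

ΔH ≈ −1274 kJ

Bonds broken (reactants):
  C-C: 1 × 334 = 334
  C-H: 5 × 399 = 1995
  C-O: 1 × 366 = 366
  O-H: 1 × 447 = 447
  O=O: 3 × 518 = 1554
  Σ(broken) = 4696 kJ
Bonds formed (products):
  C=O: 4 × 822 = 3288
  O-H: 6 × 447 = 2682
  Σ(formed) = 5970 kJ
ΔH = Σ(broken) − Σ(formed) = 4696 − 5970 = −1274 kJ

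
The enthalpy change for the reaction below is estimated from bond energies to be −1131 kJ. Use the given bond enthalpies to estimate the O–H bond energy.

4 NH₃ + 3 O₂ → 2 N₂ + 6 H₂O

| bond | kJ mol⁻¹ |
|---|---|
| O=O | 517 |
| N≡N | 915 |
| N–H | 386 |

Let D be the O–H bond energy.
Σ(broken) = 12×386 + 3×517 = 6183
Σ(formed) = 2×915 + 12×D = 1830 + 12D
ΔH = Σ(broken) − Σ(formed) = (6183) − (1830 + 12D) = +4353 − 12D
Setting this equal to −1131 kJ gives 12D = 5484, so D = 457 kJ/mol.

D(O–H) ≈ 457 kJ/mol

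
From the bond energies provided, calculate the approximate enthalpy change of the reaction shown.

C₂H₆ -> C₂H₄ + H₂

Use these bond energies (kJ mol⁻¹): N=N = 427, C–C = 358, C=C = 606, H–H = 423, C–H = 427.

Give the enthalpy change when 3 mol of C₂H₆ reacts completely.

ΔH = +549 kJ

Bonds broken (reactants):
  C–C: 1 × 358 = 358
  C–H: 6 × 427 = 2562
  Σ(broken) = 2920 kJ
Bonds formed (products):
  C–H: 4 × 427 = 1708
  C=C: 1 × 606 = 606
  H–H: 1 × 423 = 423
  Σ(formed) = 2737 kJ
ΔH = Σ(broken) − Σ(formed) = 2920 − 2737 = +183 kJ
For 3× the reaction as written: 3 × (+183) = +549 kJ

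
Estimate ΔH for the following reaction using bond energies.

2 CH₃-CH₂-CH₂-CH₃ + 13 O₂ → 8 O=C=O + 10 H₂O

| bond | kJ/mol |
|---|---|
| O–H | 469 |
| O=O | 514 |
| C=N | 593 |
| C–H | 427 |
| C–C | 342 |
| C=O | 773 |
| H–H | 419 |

Bonds broken (reactants):
  C–C: 6 × 342 = 2052
  C–H: 20 × 427 = 8540
  O=O: 13 × 514 = 6682
  Σ(broken) = 17274 kJ
Bonds formed (products):
  C=O: 16 × 773 = 12368
  O–H: 20 × 469 = 9380
  Σ(formed) = 21748 kJ
ΔH = Σ(broken) − Σ(formed) = 17274 − 21748 = −4474 kJ

ΔH ≈ −4474 kJ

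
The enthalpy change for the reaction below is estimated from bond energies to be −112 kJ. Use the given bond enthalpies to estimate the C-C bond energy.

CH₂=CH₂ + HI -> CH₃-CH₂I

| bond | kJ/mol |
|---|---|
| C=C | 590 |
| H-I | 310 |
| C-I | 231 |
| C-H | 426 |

D(C-C) ≈ 355 kJ/mol

Let D be the C-C bond energy.
Σ(broken) = 4×426 + 1×590 + 1×310 = 2604
Σ(formed) = 1×D + 5×426 + 1×231 = 2361 + D
ΔH = Σ(broken) − Σ(formed) = (2604) − (2361 + D) = +243 − D
Setting this equal to −112 kJ gives D = 355 kJ/mol.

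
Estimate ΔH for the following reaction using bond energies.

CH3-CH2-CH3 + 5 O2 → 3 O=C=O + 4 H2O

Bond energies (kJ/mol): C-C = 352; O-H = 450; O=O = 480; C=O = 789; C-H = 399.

ΔH ≈ −2038 kJ

Bonds broken (reactants):
  C-C: 2 × 352 = 704
  C-H: 8 × 399 = 3192
  O=O: 5 × 480 = 2400
  Σ(broken) = 6296 kJ
Bonds formed (products):
  C=O: 6 × 789 = 4734
  O-H: 8 × 450 = 3600
  Σ(formed) = 8334 kJ
ΔH = Σ(broken) − Σ(formed) = 6296 − 8334 = −2038 kJ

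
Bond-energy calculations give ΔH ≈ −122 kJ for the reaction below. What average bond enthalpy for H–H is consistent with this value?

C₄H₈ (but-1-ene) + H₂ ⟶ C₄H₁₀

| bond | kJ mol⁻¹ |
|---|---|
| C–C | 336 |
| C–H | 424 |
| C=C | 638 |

D(H–H) ≈ 424 kJ/mol

Let D be the H–H bond energy.
Σ(broken) = 2×336 + 8×424 + 1×638 + 1×D = 4702 + D
Σ(formed) = 3×336 + 10×424 = 5248
ΔH = Σ(broken) − Σ(formed) = (4702 + D) − (5248) = −546 + D
Setting this equal to −122 kJ gives D = 424 kJ/mol.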